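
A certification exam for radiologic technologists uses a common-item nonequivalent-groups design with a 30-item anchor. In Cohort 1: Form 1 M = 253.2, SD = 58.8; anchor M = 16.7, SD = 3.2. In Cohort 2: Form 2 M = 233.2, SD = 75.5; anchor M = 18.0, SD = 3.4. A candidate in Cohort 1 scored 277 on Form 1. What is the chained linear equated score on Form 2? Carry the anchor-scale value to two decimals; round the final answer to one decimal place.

Form 1 → anchor (Cohort 1): v = (3.2/58.8)(277 − 253.2) + 16.7 = 18.00
anchor → Form 2 (Cohort 2): y = (75.5/3.4)(18.00 − 18.0) + 233.2 = 233.2

233.2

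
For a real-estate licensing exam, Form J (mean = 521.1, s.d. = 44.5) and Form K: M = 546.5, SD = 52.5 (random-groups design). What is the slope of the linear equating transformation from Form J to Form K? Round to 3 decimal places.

1.180

A = SD_Y / SD_X = 52.5 / 44.5 = 1.180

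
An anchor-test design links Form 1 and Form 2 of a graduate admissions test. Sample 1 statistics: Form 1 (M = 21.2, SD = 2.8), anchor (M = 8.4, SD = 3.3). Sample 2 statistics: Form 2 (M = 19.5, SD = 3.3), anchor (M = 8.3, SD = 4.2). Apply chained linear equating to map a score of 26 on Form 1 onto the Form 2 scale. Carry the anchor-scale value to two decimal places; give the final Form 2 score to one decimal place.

24.0

Form 1 → anchor (Sample 1): v = (3.3/2.8)(26 − 21.2) + 8.4 = 14.06
anchor → Form 2 (Sample 2): y = (3.3/4.2)(14.06 − 8.3) + 19.5 = 24.0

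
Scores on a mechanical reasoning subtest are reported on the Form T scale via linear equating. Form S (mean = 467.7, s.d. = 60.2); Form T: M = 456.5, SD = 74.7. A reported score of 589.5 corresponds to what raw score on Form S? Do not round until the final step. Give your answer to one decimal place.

574.9

Invert y = (SD_Y/SD_X)(x − M_X) + M_Y:
x = (SD_X/SD_Y)(y − M_Y) + M_X = (60.2/74.7)(589.5 − 456.5) + 467.7
x = 0.805890 × 133.000 + 467.7 = 574.9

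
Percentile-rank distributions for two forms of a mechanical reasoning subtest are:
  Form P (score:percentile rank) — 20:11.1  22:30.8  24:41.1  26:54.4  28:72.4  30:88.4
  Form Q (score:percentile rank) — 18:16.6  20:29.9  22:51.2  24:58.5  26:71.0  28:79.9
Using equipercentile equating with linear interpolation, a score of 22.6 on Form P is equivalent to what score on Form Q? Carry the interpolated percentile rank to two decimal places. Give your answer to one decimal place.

PR of 22.6 on Form P: 30.8 + (22.6 − 22)/(24 − 22) × (41.1 − 30.8) = 33.89
On Form Q, PR 33.89 falls between score 20 (PR 29.9) and 22 (PR 51.2).
Interpolate: 20 + (33.89 − 29.9)/(51.2 − 29.9) × (22 − 20) = 20.4

20.4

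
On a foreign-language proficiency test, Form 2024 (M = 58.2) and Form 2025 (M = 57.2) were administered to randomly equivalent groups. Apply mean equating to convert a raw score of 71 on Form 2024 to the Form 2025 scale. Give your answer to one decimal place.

70.0

Mean equating: y = x + (M_Y − M_X) = 71 + (57.2 − 58.2) = 70.0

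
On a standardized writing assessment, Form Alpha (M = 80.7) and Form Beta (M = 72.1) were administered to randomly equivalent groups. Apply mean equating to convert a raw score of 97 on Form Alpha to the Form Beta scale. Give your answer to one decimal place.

88.4

Mean equating: y = x + (M_Y − M_X) = 97 + (72.1 − 80.7) = 88.4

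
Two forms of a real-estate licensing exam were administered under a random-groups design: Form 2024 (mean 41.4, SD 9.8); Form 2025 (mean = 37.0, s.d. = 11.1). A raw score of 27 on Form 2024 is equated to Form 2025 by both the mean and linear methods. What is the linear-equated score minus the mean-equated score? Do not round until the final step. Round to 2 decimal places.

Mean-equated: 27 + (37.0 − 41.4) = 22.60
Linear-equated: (11.1/9.8)(27 − 41.4) + 37.0 = 20.690
Difference = 20.690 − 22.60 = -1.91

-1.91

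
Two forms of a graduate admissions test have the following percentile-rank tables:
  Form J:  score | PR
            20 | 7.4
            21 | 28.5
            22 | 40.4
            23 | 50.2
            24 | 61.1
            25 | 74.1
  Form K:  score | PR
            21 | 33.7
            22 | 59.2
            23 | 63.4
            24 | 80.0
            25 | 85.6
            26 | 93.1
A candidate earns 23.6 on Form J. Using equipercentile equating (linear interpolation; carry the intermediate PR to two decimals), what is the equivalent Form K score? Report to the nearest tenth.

21.9

PR of 23.6 on Form J: 50.2 + (23.6 − 23)/(24 − 23) × (61.1 − 50.2) = 56.74
On Form K, PR 56.74 falls between score 21 (PR 33.7) and 22 (PR 59.2).
Interpolate: 21 + (56.74 − 33.7)/(59.2 − 33.7) × (22 − 21) = 21.9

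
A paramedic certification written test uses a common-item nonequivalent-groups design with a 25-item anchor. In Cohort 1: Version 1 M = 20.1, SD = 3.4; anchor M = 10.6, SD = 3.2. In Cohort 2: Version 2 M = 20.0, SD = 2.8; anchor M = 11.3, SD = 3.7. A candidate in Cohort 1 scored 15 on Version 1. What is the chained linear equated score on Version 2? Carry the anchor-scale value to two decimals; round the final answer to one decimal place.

15.8

Version 1 → anchor (Cohort 1): v = (3.2/3.4)(15 − 20.1) + 10.6 = 5.80
anchor → Version 2 (Cohort 2): y = (2.8/3.7)(5.80 − 11.3) + 20.0 = 15.8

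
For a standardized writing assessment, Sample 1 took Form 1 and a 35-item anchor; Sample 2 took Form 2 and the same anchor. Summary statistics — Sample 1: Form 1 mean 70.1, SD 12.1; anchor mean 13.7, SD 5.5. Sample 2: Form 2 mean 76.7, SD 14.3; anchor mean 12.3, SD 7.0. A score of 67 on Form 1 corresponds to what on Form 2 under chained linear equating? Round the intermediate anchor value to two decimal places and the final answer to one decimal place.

76.7

Form 1 → anchor (Sample 1): v = (5.5/12.1)(67 − 70.1) + 13.7 = 12.29
anchor → Form 2 (Sample 2): y = (14.3/7.0)(12.29 − 12.3) + 76.7 = 76.7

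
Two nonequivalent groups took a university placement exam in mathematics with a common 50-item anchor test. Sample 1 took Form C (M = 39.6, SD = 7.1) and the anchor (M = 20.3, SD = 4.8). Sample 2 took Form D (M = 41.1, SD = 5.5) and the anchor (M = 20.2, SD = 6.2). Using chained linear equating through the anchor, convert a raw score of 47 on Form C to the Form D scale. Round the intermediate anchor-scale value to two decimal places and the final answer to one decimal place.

Form C → anchor (Sample 1): v = (4.8/7.1)(47 − 39.6) + 20.3 = 25.30
anchor → Form D (Sample 2): y = (5.5/6.2)(25.30 − 20.2) + 41.1 = 45.6

45.6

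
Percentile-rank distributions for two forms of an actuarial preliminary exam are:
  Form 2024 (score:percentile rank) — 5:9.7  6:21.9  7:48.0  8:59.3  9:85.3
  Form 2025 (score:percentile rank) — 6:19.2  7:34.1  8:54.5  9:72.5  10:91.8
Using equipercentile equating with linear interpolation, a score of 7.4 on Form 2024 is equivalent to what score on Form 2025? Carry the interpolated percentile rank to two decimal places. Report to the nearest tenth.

PR of 7.4 on Form 2024: 48.0 + (7.4 − 7)/(8 − 7) × (59.3 − 48.0) = 52.52
On Form 2025, PR 52.52 falls between score 7 (PR 34.1) and 8 (PR 54.5).
Interpolate: 7 + (52.52 − 34.1)/(54.5 − 34.1) × (8 − 7) = 7.9

7.9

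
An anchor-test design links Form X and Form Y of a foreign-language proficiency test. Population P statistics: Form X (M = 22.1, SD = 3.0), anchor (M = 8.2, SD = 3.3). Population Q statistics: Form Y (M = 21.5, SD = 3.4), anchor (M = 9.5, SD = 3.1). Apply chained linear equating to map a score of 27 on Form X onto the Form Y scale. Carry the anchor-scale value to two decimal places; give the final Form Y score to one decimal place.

Form X → anchor (Population P): v = (3.3/3.0)(27 − 22.1) + 8.2 = 13.59
anchor → Form Y (Population Q): y = (3.4/3.1)(13.59 − 9.5) + 21.5 = 26.0

26.0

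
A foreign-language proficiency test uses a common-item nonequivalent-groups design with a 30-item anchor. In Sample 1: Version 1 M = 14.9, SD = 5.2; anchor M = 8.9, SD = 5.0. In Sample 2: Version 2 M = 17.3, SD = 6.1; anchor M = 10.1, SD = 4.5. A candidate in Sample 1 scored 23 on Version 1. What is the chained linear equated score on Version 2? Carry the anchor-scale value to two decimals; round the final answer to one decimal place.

26.2

Version 1 → anchor (Sample 1): v = (5.0/5.2)(23 − 14.9) + 8.9 = 16.69
anchor → Version 2 (Sample 2): y = (6.1/4.5)(16.69 − 10.1) + 17.3 = 26.2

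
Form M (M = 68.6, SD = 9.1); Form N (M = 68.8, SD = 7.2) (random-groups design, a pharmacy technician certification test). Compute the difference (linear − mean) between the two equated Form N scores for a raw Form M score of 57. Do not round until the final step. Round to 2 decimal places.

Mean-equated: 57 + (68.8 − 68.6) = 57.20
Linear-equated: (7.2/9.1)(57 − 68.6) + 68.8 = 59.622
Difference = 59.622 − 57.20 = 2.42

2.42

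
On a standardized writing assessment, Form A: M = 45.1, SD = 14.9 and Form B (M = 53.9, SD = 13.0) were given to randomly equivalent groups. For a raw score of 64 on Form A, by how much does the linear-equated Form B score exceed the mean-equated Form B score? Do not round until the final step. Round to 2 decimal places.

Mean-equated: 64 + (53.9 − 45.1) = 72.80
Linear-equated: (13.0/14.9)(64 − 45.1) + 53.9 = 70.390
Difference = 70.390 − 72.80 = -2.41

-2.41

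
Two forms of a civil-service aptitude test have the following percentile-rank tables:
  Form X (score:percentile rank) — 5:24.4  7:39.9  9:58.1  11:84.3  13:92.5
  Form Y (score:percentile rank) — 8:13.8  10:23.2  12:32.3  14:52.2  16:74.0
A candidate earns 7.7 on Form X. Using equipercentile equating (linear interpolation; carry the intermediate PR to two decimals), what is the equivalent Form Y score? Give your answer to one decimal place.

PR of 7.7 on Form X: 39.9 + (7.7 − 7)/(9 − 7) × (58.1 − 39.9) = 46.27
On Form Y, PR 46.27 falls between score 12 (PR 32.3) and 14 (PR 52.2).
Interpolate: 12 + (46.27 − 32.3)/(52.2 − 32.3) × (14 − 12) = 13.4

13.4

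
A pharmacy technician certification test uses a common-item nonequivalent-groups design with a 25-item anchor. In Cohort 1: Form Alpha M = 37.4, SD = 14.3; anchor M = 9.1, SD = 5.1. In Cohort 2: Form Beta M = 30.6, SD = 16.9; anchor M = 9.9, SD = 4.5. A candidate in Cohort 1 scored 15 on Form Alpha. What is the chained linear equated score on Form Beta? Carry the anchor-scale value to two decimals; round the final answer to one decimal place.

-2.4

Form Alpha → anchor (Cohort 1): v = (5.1/14.3)(15 − 37.4) + 9.1 = 1.11
anchor → Form Beta (Cohort 2): y = (16.9/4.5)(1.11 − 9.9) + 30.6 = -2.4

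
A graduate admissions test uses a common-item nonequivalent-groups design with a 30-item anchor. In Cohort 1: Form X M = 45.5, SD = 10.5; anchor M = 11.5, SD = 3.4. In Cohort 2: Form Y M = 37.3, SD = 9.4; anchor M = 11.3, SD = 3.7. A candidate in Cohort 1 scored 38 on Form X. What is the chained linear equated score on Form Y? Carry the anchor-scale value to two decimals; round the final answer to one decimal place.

Form X → anchor (Cohort 1): v = (3.4/10.5)(38 − 45.5) + 11.5 = 9.07
anchor → Form Y (Cohort 2): y = (9.4/3.7)(9.07 − 11.3) + 37.3 = 31.6

31.6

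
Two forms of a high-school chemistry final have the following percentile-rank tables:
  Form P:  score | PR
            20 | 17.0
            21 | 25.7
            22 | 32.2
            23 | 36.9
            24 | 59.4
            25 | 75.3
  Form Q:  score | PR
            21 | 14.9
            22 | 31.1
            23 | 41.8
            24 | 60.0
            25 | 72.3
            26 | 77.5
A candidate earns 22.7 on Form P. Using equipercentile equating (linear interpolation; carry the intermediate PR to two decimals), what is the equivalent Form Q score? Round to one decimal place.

PR of 22.7 on Form P: 32.2 + (22.7 − 22)/(23 − 22) × (36.9 − 32.2) = 35.49
On Form Q, PR 35.49 falls between score 22 (PR 31.1) and 23 (PR 41.8).
Interpolate: 22 + (35.49 − 31.1)/(41.8 − 31.1) × (23 − 22) = 22.4

22.4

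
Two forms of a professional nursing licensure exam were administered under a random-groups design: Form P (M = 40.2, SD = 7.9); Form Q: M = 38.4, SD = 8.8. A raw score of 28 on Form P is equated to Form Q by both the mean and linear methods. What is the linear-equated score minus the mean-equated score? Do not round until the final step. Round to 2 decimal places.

Mean-equated: 28 + (38.4 − 40.2) = 26.20
Linear-equated: (8.8/7.9)(28 − 40.2) + 38.4 = 24.810
Difference = 24.810 − 26.20 = -1.39

-1.39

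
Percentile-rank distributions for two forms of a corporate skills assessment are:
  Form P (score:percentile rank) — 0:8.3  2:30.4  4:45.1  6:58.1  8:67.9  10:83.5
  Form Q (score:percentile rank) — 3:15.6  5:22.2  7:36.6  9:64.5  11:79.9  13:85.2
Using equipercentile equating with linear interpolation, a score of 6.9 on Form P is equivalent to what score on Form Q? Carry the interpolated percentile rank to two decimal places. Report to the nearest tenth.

PR of 6.9 on Form P: 58.1 + (6.9 − 6)/(8 − 6) × (67.9 − 58.1) = 62.51
On Form Q, PR 62.51 falls between score 7 (PR 36.6) and 9 (PR 64.5).
Interpolate: 7 + (62.51 − 36.6)/(64.5 − 36.6) × (9 − 7) = 8.9

8.9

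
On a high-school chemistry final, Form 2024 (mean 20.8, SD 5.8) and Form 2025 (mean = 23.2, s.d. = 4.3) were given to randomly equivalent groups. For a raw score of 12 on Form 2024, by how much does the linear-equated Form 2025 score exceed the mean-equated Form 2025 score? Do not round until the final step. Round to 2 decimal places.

Mean-equated: 12 + (23.2 − 20.8) = 14.40
Linear-equated: (4.3/5.8)(12 − 20.8) + 23.2 = 16.676
Difference = 16.676 − 14.40 = 2.28

2.28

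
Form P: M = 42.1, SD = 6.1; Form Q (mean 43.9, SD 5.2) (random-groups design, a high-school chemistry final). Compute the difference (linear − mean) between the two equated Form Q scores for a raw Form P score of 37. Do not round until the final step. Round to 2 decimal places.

0.75

Mean-equated: 37 + (43.9 − 42.1) = 38.80
Linear-equated: (5.2/6.1)(37 − 42.1) + 43.9 = 39.552
Difference = 39.552 − 38.80 = 0.75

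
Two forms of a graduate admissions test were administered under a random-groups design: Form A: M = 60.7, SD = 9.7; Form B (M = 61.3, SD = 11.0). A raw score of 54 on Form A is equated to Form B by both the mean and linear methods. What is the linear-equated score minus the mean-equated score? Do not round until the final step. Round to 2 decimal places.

-0.90

Mean-equated: 54 + (61.3 − 60.7) = 54.60
Linear-equated: (11.0/9.7)(54 − 60.7) + 61.3 = 53.702
Difference = 53.702 − 54.60 = -0.90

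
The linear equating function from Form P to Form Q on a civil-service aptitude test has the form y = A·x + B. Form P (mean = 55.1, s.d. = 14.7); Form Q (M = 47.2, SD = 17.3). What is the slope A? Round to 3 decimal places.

A = SD_Y / SD_X = 17.3 / 14.7 = 1.177

1.177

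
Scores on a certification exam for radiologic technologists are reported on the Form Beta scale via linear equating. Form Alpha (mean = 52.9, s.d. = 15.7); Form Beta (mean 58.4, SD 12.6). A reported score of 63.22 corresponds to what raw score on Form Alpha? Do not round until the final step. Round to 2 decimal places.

Invert y = (SD_Y/SD_X)(x − M_X) + M_Y:
x = (SD_X/SD_Y)(y − M_Y) + M_X = (15.7/12.6)(63.22 − 58.4) + 52.9
x = 1.246032 × 4.820 + 52.9 = 58.91

58.91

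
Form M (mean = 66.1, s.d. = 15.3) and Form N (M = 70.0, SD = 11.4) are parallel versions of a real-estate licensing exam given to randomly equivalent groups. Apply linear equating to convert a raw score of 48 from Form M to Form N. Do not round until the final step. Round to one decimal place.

56.5

Linear equating: y = (SD_Y/SD_X)(x − M_X) + M_Y
y = (11.4/15.3)(48 − 66.1) + 70.0
y = 0.745098 × -18.1 + 70.0 = -13.4863 + 70.0 = 56.5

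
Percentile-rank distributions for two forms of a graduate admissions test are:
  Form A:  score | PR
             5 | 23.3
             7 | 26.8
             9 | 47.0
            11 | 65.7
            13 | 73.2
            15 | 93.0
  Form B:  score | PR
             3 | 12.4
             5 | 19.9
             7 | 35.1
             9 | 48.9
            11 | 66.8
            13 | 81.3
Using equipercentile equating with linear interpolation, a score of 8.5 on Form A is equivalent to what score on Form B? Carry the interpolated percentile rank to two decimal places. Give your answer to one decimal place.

8.0

PR of 8.5 on Form A: 26.8 + (8.5 − 7)/(9 − 7) × (47.0 − 26.8) = 41.95
On Form B, PR 41.95 falls between score 7 (PR 35.1) and 9 (PR 48.9).
Interpolate: 7 + (41.95 − 35.1)/(48.9 − 35.1) × (9 − 7) = 8.0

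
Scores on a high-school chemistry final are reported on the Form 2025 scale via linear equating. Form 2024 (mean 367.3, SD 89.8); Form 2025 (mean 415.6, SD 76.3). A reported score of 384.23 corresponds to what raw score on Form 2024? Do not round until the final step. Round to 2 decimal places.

330.38

Invert y = (SD_Y/SD_X)(x − M_X) + M_Y:
x = (SD_X/SD_Y)(y − M_Y) + M_X = (89.8/76.3)(384.23 − 415.6) + 367.3
x = 1.176933 × -31.370 + 367.3 = 330.38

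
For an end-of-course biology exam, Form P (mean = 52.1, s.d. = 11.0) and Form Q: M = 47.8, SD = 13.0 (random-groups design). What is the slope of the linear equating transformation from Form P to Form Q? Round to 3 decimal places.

1.182

A = SD_Y / SD_X = 13.0 / 11.0 = 1.182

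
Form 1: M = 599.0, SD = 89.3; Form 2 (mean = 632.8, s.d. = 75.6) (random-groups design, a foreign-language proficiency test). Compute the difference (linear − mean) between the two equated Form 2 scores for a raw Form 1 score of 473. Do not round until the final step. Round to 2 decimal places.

Mean-equated: 473 + (632.8 − 599.0) = 506.80
Linear-equated: (75.6/89.3)(473 − 599.0) + 632.8 = 526.130
Difference = 526.130 − 506.80 = 19.33

19.33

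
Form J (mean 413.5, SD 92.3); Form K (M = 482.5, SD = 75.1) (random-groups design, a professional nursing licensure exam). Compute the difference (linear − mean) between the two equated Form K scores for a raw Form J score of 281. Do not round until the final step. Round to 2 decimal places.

24.69

Mean-equated: 281 + (482.5 − 413.5) = 350.00
Linear-equated: (75.1/92.3)(281 − 413.5) + 482.5 = 374.691
Difference = 374.691 − 350.00 = 24.69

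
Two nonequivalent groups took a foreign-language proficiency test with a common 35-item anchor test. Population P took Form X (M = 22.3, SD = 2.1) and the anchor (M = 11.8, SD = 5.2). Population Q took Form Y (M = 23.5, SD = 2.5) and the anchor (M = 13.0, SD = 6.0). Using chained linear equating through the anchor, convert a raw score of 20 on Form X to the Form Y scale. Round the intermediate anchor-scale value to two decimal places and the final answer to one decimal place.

20.6

Form X → anchor (Population P): v = (5.2/2.1)(20 − 22.3) + 11.8 = 6.10
anchor → Form Y (Population Q): y = (2.5/6.0)(6.10 − 13.0) + 23.5 = 20.6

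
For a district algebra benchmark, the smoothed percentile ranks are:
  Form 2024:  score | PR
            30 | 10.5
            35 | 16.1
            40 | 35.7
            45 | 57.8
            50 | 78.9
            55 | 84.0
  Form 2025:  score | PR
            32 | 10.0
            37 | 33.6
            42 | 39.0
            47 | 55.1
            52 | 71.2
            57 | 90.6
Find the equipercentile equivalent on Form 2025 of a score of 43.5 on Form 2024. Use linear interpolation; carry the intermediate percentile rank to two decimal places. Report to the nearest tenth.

PR of 43.5 on Form 2024: 35.7 + (43.5 − 40)/(45 − 40) × (57.8 − 35.7) = 51.17
On Form 2025, PR 51.17 falls between score 42 (PR 39.0) and 47 (PR 55.1).
Interpolate: 42 + (51.17 − 39.0)/(55.1 − 39.0) × (47 − 42) = 45.8

45.8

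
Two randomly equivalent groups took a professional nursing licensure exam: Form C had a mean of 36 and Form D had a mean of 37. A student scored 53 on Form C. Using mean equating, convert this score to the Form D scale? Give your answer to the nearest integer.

54

Mean equating: y = x + (M_Y − M_X) = 53 + (37 − 36) = 54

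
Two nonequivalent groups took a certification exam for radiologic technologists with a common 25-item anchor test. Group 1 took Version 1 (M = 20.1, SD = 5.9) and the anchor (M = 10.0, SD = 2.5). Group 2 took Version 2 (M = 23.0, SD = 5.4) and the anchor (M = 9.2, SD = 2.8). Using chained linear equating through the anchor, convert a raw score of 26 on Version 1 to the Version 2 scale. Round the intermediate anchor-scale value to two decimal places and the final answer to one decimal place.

29.4

Version 1 → anchor (Group 1): v = (2.5/5.9)(26 − 20.1) + 10.0 = 12.50
anchor → Version 2 (Group 2): y = (5.4/2.8)(12.50 − 9.2) + 23.0 = 29.4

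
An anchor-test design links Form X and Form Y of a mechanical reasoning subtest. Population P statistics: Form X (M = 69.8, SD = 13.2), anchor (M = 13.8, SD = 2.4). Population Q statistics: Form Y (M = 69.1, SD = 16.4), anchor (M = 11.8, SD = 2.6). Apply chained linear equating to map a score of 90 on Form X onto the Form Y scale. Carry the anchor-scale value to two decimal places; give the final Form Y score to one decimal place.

104.9

Form X → anchor (Population P): v = (2.4/13.2)(90 − 69.8) + 13.8 = 17.47
anchor → Form Y (Population Q): y = (16.4/2.6)(17.47 − 11.8) + 69.1 = 104.9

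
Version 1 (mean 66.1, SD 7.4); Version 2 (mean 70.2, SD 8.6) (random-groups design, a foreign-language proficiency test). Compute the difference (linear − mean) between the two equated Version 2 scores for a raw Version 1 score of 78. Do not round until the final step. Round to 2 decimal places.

Mean-equated: 78 + (70.2 − 66.1) = 82.10
Linear-equated: (8.6/7.4)(78 − 66.1) + 70.2 = 84.030
Difference = 84.030 − 82.10 = 1.93

1.93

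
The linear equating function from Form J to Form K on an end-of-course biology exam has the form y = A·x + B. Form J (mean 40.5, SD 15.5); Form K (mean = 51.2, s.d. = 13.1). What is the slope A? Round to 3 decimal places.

0.845

A = SD_Y / SD_X = 13.1 / 15.5 = 0.845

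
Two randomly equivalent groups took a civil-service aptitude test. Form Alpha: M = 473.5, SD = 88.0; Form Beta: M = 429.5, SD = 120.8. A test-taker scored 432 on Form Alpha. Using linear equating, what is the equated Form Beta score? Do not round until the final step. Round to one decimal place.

Linear equating: y = (SD_Y/SD_X)(x − M_X) + M_Y
y = (120.8/88.0)(432 − 473.5) + 429.5
y = 1.372727 × -41.5 + 429.5 = -56.9682 + 429.5 = 372.5

372.5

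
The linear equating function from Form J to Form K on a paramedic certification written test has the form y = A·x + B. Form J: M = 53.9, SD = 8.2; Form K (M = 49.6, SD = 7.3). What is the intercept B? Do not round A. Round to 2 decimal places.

1.62

A = SD_Y / SD_X = 7.3 / 8.2 = 0.890244
B = M_Y − A·M_X = 49.6 − 0.890244 × 53.9 = 1.62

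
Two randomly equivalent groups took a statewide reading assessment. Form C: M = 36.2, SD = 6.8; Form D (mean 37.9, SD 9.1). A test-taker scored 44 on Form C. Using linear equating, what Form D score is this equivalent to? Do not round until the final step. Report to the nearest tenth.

Linear equating: y = (SD_Y/SD_X)(x − M_X) + M_Y
y = (9.1/6.8)(44 − 36.2) + 37.9
y = 1.338235 × 7.8 + 37.9 = 10.4382 + 37.9 = 48.3

48.3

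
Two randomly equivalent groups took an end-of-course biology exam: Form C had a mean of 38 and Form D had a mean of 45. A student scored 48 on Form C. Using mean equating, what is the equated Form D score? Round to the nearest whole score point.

Mean equating: y = x + (M_Y − M_X) = 48 + (45 − 38) = 55

55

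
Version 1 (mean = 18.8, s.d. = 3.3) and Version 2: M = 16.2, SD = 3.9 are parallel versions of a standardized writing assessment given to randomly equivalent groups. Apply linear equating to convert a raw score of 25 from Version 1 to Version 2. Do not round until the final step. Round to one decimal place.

Linear equating: y = (SD_Y/SD_X)(x − M_X) + M_Y
y = (3.9/3.3)(25 − 18.8) + 16.2
y = 1.181818 × 6.2 + 16.2 = 7.3273 + 16.2 = 23.5

23.5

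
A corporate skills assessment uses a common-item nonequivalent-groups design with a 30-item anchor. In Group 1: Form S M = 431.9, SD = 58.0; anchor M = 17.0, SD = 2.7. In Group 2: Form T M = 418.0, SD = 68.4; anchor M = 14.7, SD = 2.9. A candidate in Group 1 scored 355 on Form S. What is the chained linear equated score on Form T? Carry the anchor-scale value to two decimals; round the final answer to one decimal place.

387.8

Form S → anchor (Group 1): v = (2.7/58.0)(355 − 431.9) + 17.0 = 13.42
anchor → Form T (Group 2): y = (68.4/2.9)(13.42 − 14.7) + 418.0 = 387.8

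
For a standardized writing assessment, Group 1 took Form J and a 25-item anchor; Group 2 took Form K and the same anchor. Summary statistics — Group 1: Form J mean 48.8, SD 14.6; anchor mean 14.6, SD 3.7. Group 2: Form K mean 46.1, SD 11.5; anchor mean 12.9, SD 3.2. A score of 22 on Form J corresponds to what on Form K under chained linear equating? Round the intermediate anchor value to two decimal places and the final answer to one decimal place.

Form J → anchor (Group 1): v = (3.7/14.6)(22 − 48.8) + 14.6 = 7.81
anchor → Form K (Group 2): y = (11.5/3.2)(7.81 − 12.9) + 46.1 = 27.8

27.8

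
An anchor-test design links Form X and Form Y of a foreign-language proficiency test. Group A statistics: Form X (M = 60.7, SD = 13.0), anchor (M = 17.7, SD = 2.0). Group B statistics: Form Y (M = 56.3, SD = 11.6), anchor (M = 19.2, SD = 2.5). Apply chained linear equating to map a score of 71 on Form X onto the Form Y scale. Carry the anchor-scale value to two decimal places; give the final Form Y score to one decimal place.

Form X → anchor (Group A): v = (2.0/13.0)(71 − 60.7) + 17.7 = 19.28
anchor → Form Y (Group B): y = (11.6/2.5)(19.28 − 19.2) + 56.3 = 56.7

56.7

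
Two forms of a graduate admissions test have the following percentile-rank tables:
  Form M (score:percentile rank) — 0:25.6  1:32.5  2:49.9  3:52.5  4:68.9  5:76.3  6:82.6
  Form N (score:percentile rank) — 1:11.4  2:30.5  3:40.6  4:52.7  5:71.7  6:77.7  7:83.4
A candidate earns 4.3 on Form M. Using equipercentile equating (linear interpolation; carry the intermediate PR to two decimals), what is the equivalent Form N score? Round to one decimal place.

5.0

PR of 4.3 on Form M: 68.9 + (4.3 − 4)/(5 − 4) × (76.3 − 68.9) = 71.12
On Form N, PR 71.12 falls between score 4 (PR 52.7) and 5 (PR 71.7).
Interpolate: 4 + (71.12 − 52.7)/(71.7 − 52.7) × (5 − 4) = 5.0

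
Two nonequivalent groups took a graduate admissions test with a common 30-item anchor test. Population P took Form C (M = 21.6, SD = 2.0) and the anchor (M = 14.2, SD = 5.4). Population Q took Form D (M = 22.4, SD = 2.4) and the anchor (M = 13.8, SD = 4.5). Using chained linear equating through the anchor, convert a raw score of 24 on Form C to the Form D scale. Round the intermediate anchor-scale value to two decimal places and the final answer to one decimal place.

Form C → anchor (Population P): v = (5.4/2.0)(24 − 21.6) + 14.2 = 20.68
anchor → Form D (Population Q): y = (2.4/4.5)(20.68 − 13.8) + 22.4 = 26.1

26.1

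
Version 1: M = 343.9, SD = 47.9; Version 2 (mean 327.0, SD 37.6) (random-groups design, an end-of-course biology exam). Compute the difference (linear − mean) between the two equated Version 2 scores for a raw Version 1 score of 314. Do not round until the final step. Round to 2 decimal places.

6.43

Mean-equated: 314 + (327.0 − 343.9) = 297.10
Linear-equated: (37.6/47.9)(314 − 343.9) + 327.0 = 303.529
Difference = 303.529 − 297.10 = 6.43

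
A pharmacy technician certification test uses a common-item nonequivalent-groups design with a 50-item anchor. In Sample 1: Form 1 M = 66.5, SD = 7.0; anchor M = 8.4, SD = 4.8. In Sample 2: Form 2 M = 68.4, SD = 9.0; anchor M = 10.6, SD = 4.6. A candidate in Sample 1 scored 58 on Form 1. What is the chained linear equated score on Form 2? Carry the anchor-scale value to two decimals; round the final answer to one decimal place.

52.7

Form 1 → anchor (Sample 1): v = (4.8/7.0)(58 − 66.5) + 8.4 = 2.57
anchor → Form 2 (Sample 2): y = (9.0/4.6)(2.57 − 10.6) + 68.4 = 52.7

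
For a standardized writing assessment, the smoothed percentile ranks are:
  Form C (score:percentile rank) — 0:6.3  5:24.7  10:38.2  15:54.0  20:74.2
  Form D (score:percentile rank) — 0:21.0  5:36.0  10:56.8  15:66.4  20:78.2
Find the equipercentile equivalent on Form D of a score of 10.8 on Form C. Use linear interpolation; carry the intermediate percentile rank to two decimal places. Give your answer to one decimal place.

6.1

PR of 10.8 on Form C: 38.2 + (10.8 − 10)/(15 − 10) × (54.0 − 38.2) = 40.73
On Form D, PR 40.73 falls between score 5 (PR 36.0) and 10 (PR 56.8).
Interpolate: 5 + (40.73 − 36.0)/(56.8 − 36.0) × (10 − 5) = 6.1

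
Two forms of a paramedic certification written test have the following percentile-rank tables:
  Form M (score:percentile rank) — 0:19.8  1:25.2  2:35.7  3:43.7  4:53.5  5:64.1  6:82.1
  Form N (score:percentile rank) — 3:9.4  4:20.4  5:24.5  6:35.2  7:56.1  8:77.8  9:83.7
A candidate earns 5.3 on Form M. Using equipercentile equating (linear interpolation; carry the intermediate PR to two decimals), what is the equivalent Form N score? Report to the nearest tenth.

7.6

PR of 5.3 on Form M: 64.1 + (5.3 − 5)/(6 − 5) × (82.1 − 64.1) = 69.50
On Form N, PR 69.50 falls between score 7 (PR 56.1) and 8 (PR 77.8).
Interpolate: 7 + (69.50 − 56.1)/(77.8 − 56.1) × (8 − 7) = 7.6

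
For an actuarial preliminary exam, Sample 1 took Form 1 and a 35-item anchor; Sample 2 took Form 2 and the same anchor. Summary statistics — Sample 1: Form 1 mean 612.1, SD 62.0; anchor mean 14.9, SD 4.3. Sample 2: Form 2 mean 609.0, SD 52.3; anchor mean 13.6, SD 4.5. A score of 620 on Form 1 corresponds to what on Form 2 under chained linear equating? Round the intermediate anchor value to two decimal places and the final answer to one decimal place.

630.5

Form 1 → anchor (Sample 1): v = (4.3/62.0)(620 − 612.1) + 14.9 = 15.45
anchor → Form 2 (Sample 2): y = (52.3/4.5)(15.45 − 13.6) + 609.0 = 630.5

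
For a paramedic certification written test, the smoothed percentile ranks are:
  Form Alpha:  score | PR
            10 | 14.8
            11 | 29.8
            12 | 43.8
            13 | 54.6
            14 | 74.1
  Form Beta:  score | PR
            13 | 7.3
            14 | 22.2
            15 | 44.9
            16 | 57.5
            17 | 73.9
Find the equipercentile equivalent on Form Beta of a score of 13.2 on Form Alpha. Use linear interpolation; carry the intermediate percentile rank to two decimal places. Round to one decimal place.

PR of 13.2 on Form Alpha: 54.6 + (13.2 − 13)/(14 − 13) × (74.1 − 54.6) = 58.50
On Form Beta, PR 58.50 falls between score 16 (PR 57.5) and 17 (PR 73.9).
Interpolate: 16 + (58.50 − 57.5)/(73.9 − 57.5) × (17 − 16) = 16.1

16.1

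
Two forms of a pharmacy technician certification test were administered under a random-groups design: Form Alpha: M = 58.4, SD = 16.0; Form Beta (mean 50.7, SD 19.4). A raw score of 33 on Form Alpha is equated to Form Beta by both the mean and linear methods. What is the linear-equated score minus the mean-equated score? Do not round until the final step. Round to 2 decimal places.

-5.40

Mean-equated: 33 + (50.7 − 58.4) = 25.30
Linear-equated: (19.4/16.0)(33 − 58.4) + 50.7 = 19.903
Difference = 19.903 − 25.30 = -5.40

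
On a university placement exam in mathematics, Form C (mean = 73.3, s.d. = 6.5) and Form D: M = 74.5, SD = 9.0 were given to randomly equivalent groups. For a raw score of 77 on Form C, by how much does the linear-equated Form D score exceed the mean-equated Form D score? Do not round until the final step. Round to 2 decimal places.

Mean-equated: 77 + (74.5 − 73.3) = 78.20
Linear-equated: (9.0/6.5)(77 − 73.3) + 74.5 = 79.623
Difference = 79.623 − 78.20 = 1.42

1.42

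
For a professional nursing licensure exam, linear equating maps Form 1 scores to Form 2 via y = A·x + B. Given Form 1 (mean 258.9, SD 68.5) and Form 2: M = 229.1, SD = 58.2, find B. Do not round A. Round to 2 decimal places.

A = SD_Y / SD_X = 58.2 / 68.5 = 0.849635
B = M_Y − A·M_X = 229.1 − 0.849635 × 258.9 = 9.13

9.13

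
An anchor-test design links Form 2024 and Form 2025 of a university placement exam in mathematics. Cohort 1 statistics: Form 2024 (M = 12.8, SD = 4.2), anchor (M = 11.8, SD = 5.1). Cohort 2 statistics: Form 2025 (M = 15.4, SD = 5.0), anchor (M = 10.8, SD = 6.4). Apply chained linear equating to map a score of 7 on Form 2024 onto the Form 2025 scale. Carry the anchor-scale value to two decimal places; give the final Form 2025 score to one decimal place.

Form 2024 → anchor (Cohort 1): v = (5.1/4.2)(7 − 12.8) + 11.8 = 4.76
anchor → Form 2025 (Cohort 2): y = (5.0/6.4)(4.76 − 10.8) + 15.4 = 10.7

10.7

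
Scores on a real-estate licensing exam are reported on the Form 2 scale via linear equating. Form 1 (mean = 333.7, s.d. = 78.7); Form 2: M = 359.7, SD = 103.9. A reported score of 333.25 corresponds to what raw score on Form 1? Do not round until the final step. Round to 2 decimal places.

313.67

Invert y = (SD_Y/SD_X)(x − M_X) + M_Y:
x = (SD_X/SD_Y)(y − M_Y) + M_X = (78.7/103.9)(333.25 − 359.7) + 333.7
x = 0.757459 × -26.450 + 333.7 = 313.67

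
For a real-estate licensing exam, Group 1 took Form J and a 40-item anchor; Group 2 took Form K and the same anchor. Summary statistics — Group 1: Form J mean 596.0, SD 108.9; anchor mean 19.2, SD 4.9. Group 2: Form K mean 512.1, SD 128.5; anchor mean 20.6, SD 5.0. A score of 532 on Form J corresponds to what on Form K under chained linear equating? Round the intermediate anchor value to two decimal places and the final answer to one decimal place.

Form J → anchor (Group 1): v = (4.9/108.9)(532 − 596.0) + 19.2 = 16.32
anchor → Form K (Group 2): y = (128.5/5.0)(16.32 − 20.6) + 512.1 = 402.1

402.1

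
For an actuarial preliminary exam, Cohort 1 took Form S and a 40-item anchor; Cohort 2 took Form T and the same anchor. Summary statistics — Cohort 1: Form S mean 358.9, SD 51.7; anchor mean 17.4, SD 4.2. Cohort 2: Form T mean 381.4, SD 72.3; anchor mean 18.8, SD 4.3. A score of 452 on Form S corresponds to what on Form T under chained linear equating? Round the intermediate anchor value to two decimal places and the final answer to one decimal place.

Form S → anchor (Cohort 1): v = (4.2/51.7)(452 − 358.9) + 17.4 = 24.96
anchor → Form T (Cohort 2): y = (72.3/4.3)(24.96 − 18.8) + 381.4 = 485.0

485.0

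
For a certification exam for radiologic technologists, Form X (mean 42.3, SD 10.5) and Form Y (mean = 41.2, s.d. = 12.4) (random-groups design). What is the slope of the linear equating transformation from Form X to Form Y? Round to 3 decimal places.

1.181

A = SD_Y / SD_X = 12.4 / 10.5 = 1.181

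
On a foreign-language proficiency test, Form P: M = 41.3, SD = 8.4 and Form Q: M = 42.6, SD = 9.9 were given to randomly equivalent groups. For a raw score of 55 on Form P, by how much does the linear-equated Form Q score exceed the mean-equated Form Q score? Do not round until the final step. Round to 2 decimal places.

Mean-equated: 55 + (42.6 − 41.3) = 56.30
Linear-equated: (9.9/8.4)(55 − 41.3) + 42.6 = 58.746
Difference = 58.746 − 56.30 = 2.45

2.45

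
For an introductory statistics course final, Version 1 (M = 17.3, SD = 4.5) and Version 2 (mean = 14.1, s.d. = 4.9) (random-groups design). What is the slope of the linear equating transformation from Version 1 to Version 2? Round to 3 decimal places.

1.089

A = SD_Y / SD_X = 4.9 / 4.5 = 1.089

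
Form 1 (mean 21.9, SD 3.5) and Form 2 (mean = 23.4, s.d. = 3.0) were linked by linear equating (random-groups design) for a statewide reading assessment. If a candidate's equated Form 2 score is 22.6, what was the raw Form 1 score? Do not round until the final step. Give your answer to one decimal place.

Invert y = (SD_Y/SD_X)(x − M_X) + M_Y:
x = (SD_X/SD_Y)(y − M_Y) + M_X = (3.5/3.0)(22.6 − 23.4) + 21.9
x = 1.166667 × -0.800 + 21.9 = 21.0

21.0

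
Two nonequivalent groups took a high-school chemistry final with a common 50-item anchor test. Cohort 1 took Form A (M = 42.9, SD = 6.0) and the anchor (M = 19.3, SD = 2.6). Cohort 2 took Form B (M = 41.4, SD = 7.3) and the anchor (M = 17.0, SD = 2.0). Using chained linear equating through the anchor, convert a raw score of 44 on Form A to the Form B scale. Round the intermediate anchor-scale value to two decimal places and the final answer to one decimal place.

Form A → anchor (Cohort 1): v = (2.6/6.0)(44 − 42.9) + 19.3 = 19.78
anchor → Form B (Cohort 2): y = (7.3/2.0)(19.78 − 17.0) + 41.4 = 51.5

51.5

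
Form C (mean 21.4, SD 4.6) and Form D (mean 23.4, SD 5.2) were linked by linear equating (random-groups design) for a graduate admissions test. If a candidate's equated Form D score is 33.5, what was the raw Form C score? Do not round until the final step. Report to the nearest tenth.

Invert y = (SD_Y/SD_X)(x − M_X) + M_Y:
x = (SD_X/SD_Y)(y − M_Y) + M_X = (4.6/5.2)(33.5 − 23.4) + 21.4
x = 0.884615 × 10.100 + 21.4 = 30.3

30.3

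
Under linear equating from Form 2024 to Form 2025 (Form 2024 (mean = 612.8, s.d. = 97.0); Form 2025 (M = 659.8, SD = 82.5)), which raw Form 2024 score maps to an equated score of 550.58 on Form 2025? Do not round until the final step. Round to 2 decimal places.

Invert y = (SD_Y/SD_X)(x − M_X) + M_Y:
x = (SD_X/SD_Y)(y − M_Y) + M_X = (97.0/82.5)(550.58 − 659.8) + 612.8
x = 1.175758 × -109.220 + 612.8 = 484.38

484.38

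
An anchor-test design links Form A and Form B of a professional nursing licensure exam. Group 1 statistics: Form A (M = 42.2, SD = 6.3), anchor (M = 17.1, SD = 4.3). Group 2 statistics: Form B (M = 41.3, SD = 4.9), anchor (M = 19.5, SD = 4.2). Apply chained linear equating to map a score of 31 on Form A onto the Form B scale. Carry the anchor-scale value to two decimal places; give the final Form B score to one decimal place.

29.6

Form A → anchor (Group 1): v = (4.3/6.3)(31 − 42.2) + 17.1 = 9.46
anchor → Form B (Group 2): y = (4.9/4.2)(9.46 − 19.5) + 41.3 = 29.6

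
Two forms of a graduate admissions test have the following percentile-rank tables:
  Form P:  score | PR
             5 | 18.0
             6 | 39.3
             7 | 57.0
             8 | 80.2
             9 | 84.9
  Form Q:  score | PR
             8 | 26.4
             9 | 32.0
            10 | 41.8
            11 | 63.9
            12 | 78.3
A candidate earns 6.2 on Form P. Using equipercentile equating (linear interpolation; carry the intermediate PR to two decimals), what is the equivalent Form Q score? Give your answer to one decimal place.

PR of 6.2 on Form P: 39.3 + (6.2 − 6)/(7 − 6) × (57.0 − 39.3) = 42.84
On Form Q, PR 42.84 falls between score 10 (PR 41.8) and 11 (PR 63.9).
Interpolate: 10 + (42.84 − 41.8)/(63.9 − 41.8) × (11 − 10) = 10.0

10.0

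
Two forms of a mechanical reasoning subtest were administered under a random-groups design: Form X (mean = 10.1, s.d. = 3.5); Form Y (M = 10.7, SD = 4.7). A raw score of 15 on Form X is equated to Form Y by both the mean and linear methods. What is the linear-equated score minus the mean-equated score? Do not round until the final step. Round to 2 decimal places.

1.68

Mean-equated: 15 + (10.7 − 10.1) = 15.60
Linear-equated: (4.7/3.5)(15 − 10.1) + 10.7 = 17.280
Difference = 17.280 − 15.60 = 1.68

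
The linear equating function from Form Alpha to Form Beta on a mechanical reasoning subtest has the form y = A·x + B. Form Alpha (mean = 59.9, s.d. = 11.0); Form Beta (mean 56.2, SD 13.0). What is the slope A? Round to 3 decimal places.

1.182

A = SD_Y / SD_X = 13.0 / 11.0 = 1.182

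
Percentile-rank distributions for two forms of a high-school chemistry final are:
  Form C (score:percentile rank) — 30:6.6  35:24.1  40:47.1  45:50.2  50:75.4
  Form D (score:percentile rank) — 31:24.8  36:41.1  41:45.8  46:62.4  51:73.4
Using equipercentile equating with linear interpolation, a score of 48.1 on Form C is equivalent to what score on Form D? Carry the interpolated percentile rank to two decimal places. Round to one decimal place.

47.6

PR of 48.1 on Form C: 50.2 + (48.1 − 45)/(50 − 45) × (75.4 − 50.2) = 65.82
On Form D, PR 65.82 falls between score 46 (PR 62.4) and 51 (PR 73.4).
Interpolate: 46 + (65.82 − 62.4)/(73.4 − 62.4) × (51 − 46) = 47.6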